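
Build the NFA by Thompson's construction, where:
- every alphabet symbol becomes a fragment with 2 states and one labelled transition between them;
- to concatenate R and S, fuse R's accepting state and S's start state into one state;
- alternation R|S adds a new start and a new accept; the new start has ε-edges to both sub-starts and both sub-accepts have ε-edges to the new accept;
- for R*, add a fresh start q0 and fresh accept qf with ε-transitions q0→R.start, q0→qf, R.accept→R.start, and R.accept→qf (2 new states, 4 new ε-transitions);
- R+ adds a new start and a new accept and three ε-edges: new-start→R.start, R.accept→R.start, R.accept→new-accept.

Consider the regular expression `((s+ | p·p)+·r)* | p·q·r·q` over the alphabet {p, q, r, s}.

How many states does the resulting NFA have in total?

21

Building bottom-up:
Each of the 8 symbol leaves contributes a 2-state fragment.
  s+ — 4 states
  p·p — 3 states
  s+ | p·p — 9 states
  (s+ | p·p)+ — 11 states
  (s+ | p·p)+·r — 12 states
  ((s+ | p·p)+·r)* — 14 states
  p·q·r·q — 5 states
  ((s+ | p·p)+·r)* | p·q·r·q — 21 states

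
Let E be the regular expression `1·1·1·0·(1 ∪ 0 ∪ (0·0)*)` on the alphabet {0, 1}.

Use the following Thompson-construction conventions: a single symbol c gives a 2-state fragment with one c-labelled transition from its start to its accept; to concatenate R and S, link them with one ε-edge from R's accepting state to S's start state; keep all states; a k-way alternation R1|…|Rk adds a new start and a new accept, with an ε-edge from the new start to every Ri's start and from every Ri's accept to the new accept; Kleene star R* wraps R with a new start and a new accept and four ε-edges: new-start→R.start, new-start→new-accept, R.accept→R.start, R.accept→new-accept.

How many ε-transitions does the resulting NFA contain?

15

Per subexpression:
Each of the 8 symbol leaves contributes 0 ε-transitions.
  0·0 → 1 ε-transition
  (0·0)* → 5 ε-transitions
  1 ∪ 0 ∪ (0·0)* → 11 ε-transitions
  1·1·1·0·(1 ∪ 0 ∪ (0·0)*) → 15 ε-transitions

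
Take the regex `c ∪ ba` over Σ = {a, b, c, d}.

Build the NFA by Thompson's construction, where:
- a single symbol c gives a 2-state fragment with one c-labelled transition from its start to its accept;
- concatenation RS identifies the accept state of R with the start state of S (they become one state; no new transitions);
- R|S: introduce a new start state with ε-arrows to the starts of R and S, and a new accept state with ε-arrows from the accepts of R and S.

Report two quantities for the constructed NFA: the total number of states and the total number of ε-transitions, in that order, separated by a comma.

Bottom-up over the parse tree:
Each of the 3 symbol leaves contributes 2 states and 0 ε-transitions.
  ba = 3 states, 0 ε-transitions
  c ∪ ba = 7 states, 4 ε-transitions

7, 4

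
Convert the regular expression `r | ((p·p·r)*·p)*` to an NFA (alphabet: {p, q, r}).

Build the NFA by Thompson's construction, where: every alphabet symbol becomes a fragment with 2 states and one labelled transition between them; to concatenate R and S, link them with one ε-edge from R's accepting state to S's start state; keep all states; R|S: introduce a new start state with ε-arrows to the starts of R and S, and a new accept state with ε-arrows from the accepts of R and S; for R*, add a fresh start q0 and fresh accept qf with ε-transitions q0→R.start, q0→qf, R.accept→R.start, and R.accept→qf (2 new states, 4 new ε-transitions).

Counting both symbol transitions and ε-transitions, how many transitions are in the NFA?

20

Bottom-up over the parse tree:
Each of the 5 symbol leaves contributes 1 transition (1 symbol, 0 ε).
  p·p·r — 5 transitions (3 symbol, 2 ε)
  (p·p·r)* — 9 transitions (3 symbol, 6 ε)
  (p·p·r)*·p — 11 transitions (4 symbol, 7 ε)
  ((p·p·r)*·p)* — 15 transitions (4 symbol, 11 ε)
  r | ((p·p·r)*·p)* — 20 transitions (5 symbol, 15 ε)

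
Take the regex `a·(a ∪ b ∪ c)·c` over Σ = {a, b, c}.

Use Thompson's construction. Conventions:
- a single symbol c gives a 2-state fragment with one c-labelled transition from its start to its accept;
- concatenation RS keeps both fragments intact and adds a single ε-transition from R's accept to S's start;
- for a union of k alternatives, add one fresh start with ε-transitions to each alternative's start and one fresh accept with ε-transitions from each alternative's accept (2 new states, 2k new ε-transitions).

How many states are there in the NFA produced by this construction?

12

By structural recursion:
Each of the 5 symbol leaves contributes a 2-state fragment.
  a ∪ b ∪ c = 8 states
  a·(a ∪ b ∪ c)·c = 12 states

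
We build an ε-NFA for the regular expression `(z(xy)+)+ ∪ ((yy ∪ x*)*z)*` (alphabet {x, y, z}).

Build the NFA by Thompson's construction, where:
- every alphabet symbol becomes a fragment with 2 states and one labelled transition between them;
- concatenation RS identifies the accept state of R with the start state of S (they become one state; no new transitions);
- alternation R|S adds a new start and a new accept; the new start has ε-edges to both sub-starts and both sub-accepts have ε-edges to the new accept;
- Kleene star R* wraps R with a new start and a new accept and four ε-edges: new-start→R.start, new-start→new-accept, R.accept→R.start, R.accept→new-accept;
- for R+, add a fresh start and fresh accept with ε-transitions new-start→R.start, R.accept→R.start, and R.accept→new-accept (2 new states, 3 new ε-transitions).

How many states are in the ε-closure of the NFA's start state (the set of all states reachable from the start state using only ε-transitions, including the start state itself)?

14

Compute the ε-closure size of each fragment's start state recursively; a symbol fragment's start has no outgoing ε-edge, so its closure is just itself (size 1).
  xy : same as the first factor's closure: |closure| = 1
  (xy)+ : |closure| = 1 + 1 = 2 (the body doesn't accept ε, so the new accept is not reached)
  z(xy)+ : same as the first factor's closure: |closure| = 1
  (z(xy)+)+ : new start ε-reaches only the body's start; the new accept needs a symbol first: |closure| = 1 + 1 = 2
  yy : |closure| equals the left operand's closure size = 1 (its accept is not ε-reachable, so the closure stops there)
  x* : |closure| = 1 (new start) + 1 (body) + 1 (new accept) = 3
  yy ∪ x* : new start ε-reaches every alternative's start; at least one alternative accepts ε, so the union's new accept is reached too: |closure| = 1 + 1 + 3 + 1 = 6
  (yy ∪ x*)* : |closure| = 1 (new start) + 6 (body) + 1 (new accept) = 8
  (yy ∪ x*)*z : |closure| = 8 + (1−1) = 8 (closure spills across the concat boundary because the left factor accepts ε)
  ((yy ∪ x*)*z)* : |closure| = 1 (new start) + 8 (body) + 1 (new accept) = 10
  (z(xy)+)+ ∪ ((yy ∪ x*)*z)* : new start ε-reaches every alternative's start; at least one alternative accepts ε, so the union's new accept is reached too: |closure| = 1 + 2 + 10 + 1 = 14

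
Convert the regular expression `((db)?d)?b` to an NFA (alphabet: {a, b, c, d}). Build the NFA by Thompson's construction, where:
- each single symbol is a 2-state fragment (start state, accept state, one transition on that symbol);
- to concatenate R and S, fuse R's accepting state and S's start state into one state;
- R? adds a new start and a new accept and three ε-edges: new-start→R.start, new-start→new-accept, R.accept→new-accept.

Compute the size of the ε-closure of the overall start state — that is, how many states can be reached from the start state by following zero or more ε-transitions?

Work bottom-up. For each fragment F, track |ε-closure(F.start)| and whether F's accept lies in that closure (i.e. whether F accepts ε). A single-symbol fragment has closure size 1 and does not accept ε.
  db — |ε-closure| equals the left operand's closure size = 1 (its accept is not ε-reachable, so the closure stops there)
  (db)? — new start has ε-edges to the inner start and to the new accept, so |ε-closure| = 2 + 1 = 3
  (db)?d — |ε-closure| = 3 + (1−1) = 3 (closure spills across the concat boundary because the left factor accepts ε)
  ((db)?d)? — |ε-closure| = 1 (new start) + 3 (body) + 1 (new accept, via ε) = 5
  ((db)?d)?b — |ε-closure| = 5 + (1−1) = 5 (closure spills across the concat boundary because the left factor accepts ε)

5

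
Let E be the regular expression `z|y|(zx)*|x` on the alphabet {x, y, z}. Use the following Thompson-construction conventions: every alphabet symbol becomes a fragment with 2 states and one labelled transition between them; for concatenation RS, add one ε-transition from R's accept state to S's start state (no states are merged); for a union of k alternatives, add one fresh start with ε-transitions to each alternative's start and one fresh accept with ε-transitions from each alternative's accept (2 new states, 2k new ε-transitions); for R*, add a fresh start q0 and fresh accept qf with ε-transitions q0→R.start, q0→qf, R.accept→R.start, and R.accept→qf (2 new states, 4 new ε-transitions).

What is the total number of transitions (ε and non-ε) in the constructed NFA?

18

Building bottom-up:
Each of the 5 symbol leaves contributes 1 transition (1 symbol, 0 ε).
  zx = 3 transitions (2 symbol, 1 ε)
  (zx)* = 7 transitions (2 symbol, 5 ε)
  z|y|(zx)*|x = 18 transitions (5 symbol, 13 ε)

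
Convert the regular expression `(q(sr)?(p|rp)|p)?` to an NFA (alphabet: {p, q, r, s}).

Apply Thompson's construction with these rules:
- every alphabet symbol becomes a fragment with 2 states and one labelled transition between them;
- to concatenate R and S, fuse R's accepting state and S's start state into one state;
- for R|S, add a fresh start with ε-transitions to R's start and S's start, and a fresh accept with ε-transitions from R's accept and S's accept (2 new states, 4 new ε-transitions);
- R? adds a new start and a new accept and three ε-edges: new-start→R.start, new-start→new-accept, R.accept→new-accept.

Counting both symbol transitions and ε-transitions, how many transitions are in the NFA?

Per subexpression:
Each of the 7 symbol leaves contributes 1 transition (1 symbol, 0 ε).
  sr — 2 transitions (2 symbol, 0 ε)
  (sr)? — 5 transitions (2 symbol, 3 ε)
  rp — 2 transitions (2 symbol, 0 ε)
  p|rp — 7 transitions (3 symbol, 4 ε)
  q(sr)?(p|rp) — 13 transitions (6 symbol, 7 ε)
  q(sr)?(p|rp)|p — 18 transitions (7 symbol, 11 ε)
  (q(sr)?(p|rp)|p)? — 21 transitions (7 symbol, 14 ε)

21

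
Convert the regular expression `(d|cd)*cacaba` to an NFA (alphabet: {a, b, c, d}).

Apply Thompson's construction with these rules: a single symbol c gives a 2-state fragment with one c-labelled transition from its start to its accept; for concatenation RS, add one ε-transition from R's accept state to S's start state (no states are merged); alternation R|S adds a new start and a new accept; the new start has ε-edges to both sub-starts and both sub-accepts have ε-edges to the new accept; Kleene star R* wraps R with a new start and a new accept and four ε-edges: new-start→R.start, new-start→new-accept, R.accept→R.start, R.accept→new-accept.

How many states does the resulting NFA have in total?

Bottom-up over the parse tree:
Each of the 9 symbol leaves contributes a 2-state fragment.
  cd → 4 states
  d|cd → 8 states
  (d|cd)* → 10 states
  (d|cd)*cacaba → 22 states

22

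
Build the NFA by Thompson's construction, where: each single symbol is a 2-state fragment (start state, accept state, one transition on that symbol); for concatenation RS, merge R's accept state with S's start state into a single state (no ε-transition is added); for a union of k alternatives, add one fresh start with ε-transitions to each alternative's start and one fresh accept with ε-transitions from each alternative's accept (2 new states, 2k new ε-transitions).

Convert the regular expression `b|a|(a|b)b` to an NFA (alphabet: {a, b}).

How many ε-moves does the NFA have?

10

Per subexpression:
Each of the 5 symbol leaves contributes 0 ε-transitions.
  a|b — 4 ε-transitions
  (a|b)b — 4 ε-transitions
  b|a|(a|b)b — 10 ε-transitions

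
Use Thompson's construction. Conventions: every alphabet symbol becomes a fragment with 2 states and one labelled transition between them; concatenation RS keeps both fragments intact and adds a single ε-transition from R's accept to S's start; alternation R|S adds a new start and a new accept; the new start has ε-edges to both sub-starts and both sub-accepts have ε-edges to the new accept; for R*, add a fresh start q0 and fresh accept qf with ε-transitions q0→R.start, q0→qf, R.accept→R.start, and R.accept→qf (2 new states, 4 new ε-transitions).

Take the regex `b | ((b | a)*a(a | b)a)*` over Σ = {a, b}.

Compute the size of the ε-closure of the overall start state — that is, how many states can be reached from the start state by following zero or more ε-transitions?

11

Compute the ε-closure size of each fragment's start state recursively; a symbol fragment's start has no outgoing ε-edge, so its closure is just itself (size 1).
  b | a → |closure| = 1 + 1 + 1 = 3 (the new accept is not ε-reachable since no branch accepts ε)
  (b | a)* → |closure| = 1 (new start) + 3 (body) + 1 (new accept) = 5
  a | b → new start ε-reaches every alternative's start; none of them accept ε, so the new accept is not reached: |closure| = 1 + 1 + 1 = 3
  (b | a)*a(a | b)a → the left operand accepts ε, so the closure extends into the next operand (via the concat ε-link); |closure| = 5 + 1 = 6
  ((b | a)*a(a | b)a)* → |closure| = 1 (new start) + 6 (body) + 1 (new accept) = 8
  b | ((b | a)*a(a | b)a)* → |closure| = 1 (new start) + (1 + 8) + 1 (new accept, since some branch ε-reaches its own accept) = 11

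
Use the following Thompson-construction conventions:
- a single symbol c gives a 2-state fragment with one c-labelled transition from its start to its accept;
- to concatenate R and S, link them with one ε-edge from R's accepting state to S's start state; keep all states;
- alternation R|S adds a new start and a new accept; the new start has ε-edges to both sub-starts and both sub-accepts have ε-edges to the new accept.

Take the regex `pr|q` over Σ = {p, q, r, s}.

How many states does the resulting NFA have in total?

8

Bottom-up over the parse tree:
Each of the 3 symbol leaves contributes a 2-state fragment.
  pr — 4 states
  pr|q — 8 states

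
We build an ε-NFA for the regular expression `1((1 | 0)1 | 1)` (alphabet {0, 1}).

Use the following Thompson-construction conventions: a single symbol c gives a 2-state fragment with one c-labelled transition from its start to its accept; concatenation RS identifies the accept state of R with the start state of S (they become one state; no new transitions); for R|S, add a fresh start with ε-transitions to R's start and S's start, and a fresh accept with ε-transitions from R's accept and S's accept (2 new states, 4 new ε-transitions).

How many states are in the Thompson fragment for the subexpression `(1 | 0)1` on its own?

Fragment for `(1 | 0)1`:
Each of the 3 symbol leaves contributes a 2-state fragment.
  1 | 0 — 6 states
  (1 | 0)1 — 7 states

7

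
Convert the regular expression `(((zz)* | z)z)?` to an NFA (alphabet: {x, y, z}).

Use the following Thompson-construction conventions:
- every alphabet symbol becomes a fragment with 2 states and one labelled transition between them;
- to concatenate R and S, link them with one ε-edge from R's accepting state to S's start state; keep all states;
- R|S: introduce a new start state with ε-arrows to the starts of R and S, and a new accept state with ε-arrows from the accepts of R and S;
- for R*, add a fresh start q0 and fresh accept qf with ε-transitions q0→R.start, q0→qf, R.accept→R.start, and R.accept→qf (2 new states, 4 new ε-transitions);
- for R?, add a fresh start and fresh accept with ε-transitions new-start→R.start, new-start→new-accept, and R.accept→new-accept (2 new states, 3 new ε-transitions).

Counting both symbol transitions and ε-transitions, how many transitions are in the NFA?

17

By structural recursion:
Each of the 4 symbol leaves contributes 1 transition (1 symbol, 0 ε).
  zz = 3 transitions (2 symbol, 1 ε)
  (zz)* = 7 transitions (2 symbol, 5 ε)
  (zz)* | z = 12 transitions (3 symbol, 9 ε)
  ((zz)* | z)z = 14 transitions (4 symbol, 10 ε)
  (((zz)* | z)z)? = 17 transitions (4 symbol, 13 ε)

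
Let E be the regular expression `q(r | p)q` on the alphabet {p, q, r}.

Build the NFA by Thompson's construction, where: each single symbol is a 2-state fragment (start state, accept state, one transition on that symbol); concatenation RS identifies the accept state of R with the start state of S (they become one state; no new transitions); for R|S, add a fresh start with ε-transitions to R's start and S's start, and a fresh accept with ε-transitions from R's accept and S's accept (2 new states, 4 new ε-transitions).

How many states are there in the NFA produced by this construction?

8

Per subexpression:
Each of the 4 symbol leaves contributes a 2-state fragment.
  r | p → 6 states
  q(r | p)q → 8 states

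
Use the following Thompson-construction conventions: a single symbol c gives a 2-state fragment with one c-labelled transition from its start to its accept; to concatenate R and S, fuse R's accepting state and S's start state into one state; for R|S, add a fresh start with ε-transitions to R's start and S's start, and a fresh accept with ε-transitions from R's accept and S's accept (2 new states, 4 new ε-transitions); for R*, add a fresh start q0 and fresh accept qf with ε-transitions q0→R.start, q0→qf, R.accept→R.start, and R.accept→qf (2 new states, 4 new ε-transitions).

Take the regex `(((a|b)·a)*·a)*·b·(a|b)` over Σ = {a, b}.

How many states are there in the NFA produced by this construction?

By structural recursion:
Each of the 7 symbol leaves contributes a 2-state fragment.
  a|b : 6 states
  (a|b)·a : 7 states
  ((a|b)·a)* : 9 states
  ((a|b)·a)*·a : 10 states
  (((a|b)·a)*·a)* : 12 states
  a|b : 6 states
  (((a|b)·a)*·a)*·b·(a|b) : 18 states

18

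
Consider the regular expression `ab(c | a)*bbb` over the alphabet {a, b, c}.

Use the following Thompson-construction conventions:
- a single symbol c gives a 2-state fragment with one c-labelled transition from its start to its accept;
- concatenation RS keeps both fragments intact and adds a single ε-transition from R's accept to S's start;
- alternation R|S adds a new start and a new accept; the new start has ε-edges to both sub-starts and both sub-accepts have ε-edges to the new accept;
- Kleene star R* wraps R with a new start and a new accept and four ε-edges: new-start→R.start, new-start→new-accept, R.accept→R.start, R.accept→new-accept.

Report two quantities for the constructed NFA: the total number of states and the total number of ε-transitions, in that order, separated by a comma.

Building bottom-up:
Each of the 7 symbol leaves contributes 2 states and 0 ε-transitions.
  c | a — 6 states, 4 ε-transitions
  (c | a)* — 8 states, 8 ε-transitions
  ab(c | a)*bbb — 18 states, 13 ε-transitions

18, 13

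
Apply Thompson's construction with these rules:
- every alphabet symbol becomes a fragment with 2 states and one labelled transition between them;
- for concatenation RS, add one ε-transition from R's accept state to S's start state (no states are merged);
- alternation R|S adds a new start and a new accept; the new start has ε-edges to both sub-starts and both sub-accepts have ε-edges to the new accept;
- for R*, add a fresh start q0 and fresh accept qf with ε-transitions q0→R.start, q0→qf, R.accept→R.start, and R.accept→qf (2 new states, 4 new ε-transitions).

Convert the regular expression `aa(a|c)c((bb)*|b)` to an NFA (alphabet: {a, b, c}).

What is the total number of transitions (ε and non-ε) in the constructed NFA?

By structural recursion:
Each of the 8 symbol leaves contributes 1 transition (1 symbol, 0 ε).
  a|c — 6 transitions (2 symbol, 4 ε)
  bb — 3 transitions (2 symbol, 1 ε)
  (bb)* — 7 transitions (2 symbol, 5 ε)
  (bb)*|b — 12 transitions (3 symbol, 9 ε)
  aa(a|c)c((bb)*|b) — 25 transitions (8 symbol, 17 ε)

25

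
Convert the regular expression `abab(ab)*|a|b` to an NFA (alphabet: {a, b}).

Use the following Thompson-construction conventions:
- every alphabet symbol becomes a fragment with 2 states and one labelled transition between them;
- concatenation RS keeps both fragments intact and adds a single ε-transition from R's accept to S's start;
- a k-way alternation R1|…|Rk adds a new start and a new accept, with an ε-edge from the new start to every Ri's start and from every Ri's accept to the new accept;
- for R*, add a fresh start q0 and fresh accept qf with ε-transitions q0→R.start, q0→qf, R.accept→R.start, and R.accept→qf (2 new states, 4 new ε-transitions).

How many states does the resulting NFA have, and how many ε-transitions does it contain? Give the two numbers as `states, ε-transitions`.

20, 15

Bottom-up over the parse tree:
Each of the 8 symbol leaves contributes 2 states and 0 ε-transitions.
  ab = 4 states, 1 ε-transition
  (ab)* = 6 states, 5 ε-transitions
  abab(ab)* = 14 states, 9 ε-transitions
  abab(ab)*|a|b = 20 states, 15 ε-transitions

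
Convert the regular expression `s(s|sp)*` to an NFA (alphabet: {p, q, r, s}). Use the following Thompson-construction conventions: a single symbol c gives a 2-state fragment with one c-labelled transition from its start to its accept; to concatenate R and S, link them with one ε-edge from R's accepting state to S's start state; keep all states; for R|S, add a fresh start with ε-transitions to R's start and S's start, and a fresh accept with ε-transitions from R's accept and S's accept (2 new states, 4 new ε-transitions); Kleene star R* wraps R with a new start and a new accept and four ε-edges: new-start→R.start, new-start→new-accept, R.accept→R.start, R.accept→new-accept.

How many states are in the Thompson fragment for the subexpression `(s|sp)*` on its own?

10

Fragment for `(s|sp)*`:
Each of the 3 symbol leaves contributes a 2-state fragment.
  sp : 4 states
  s|sp : 8 states
  (s|sp)* : 10 states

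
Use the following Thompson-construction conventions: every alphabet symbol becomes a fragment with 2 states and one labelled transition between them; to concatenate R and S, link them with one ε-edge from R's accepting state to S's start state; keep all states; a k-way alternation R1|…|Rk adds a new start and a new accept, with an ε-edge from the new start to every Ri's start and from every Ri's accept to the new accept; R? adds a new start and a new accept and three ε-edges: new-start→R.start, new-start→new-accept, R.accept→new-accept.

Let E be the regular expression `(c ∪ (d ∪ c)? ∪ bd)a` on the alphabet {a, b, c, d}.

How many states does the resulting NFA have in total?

Per subexpression:
Each of the 6 symbol leaves contributes a 2-state fragment.
  d ∪ c = 6 states
  (d ∪ c)? = 8 states
  bd = 4 states
  c ∪ (d ∪ c)? ∪ bd = 16 states
  (c ∪ (d ∪ c)? ∪ bd)a = 18 states

18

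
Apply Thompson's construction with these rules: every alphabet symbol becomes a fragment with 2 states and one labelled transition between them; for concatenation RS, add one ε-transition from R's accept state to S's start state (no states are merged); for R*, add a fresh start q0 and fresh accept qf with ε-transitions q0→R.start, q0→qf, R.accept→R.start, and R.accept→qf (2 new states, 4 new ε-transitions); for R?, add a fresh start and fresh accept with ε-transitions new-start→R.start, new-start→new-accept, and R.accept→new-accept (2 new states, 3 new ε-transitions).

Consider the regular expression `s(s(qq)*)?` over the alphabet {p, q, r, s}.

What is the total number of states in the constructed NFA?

Bottom-up over the parse tree:
Each of the 4 symbol leaves contributes a 2-state fragment.
  qq : 4 states
  (qq)* : 6 states
  s(qq)* : 8 states
  (s(qq)*)? : 10 states
  s(s(qq)*)? : 12 states

12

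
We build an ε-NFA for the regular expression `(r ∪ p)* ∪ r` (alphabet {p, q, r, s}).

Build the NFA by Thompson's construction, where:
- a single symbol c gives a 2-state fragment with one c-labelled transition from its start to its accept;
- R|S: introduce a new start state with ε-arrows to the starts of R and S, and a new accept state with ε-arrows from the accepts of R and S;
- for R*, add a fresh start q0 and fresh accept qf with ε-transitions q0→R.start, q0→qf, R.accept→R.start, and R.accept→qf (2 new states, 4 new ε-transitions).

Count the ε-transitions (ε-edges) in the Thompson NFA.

12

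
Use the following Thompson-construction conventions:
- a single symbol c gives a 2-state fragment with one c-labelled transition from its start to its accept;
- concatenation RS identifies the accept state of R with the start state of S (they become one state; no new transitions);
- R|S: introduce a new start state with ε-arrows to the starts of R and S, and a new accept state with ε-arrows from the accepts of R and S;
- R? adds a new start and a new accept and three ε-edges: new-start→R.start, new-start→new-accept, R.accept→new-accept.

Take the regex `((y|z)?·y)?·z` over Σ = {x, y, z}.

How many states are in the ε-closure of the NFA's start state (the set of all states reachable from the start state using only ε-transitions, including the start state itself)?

7

Let C(F) = |ε-closure(F.start)| within fragment F, and note whether F accepts ε. Symbol fragments have C = 1 and do not accept ε. Then:
  y|z → new start ε-reaches every alternative's start; none of them accept ε, so the new accept is not reached: |closure| = 1 + 1 + 1 = 3
  (y|z)? → new start has ε-edges to the inner start and to the new accept, so |closure| = 2 + 3 = 5
  (y|z)?·y → |closure| = 5 + (1−1) = 5 (closure spills across the concat boundary because the left factor accepts ε)
  ((y|z)?·y)? → new start has ε-edges to the inner start and to the new accept, so |closure| = 2 + 5 = 7
  ((y|z)?·y)?·z → |closure| = 7 + (1−1) = 7 (closure spills across the concat boundary because the left factor accepts ε)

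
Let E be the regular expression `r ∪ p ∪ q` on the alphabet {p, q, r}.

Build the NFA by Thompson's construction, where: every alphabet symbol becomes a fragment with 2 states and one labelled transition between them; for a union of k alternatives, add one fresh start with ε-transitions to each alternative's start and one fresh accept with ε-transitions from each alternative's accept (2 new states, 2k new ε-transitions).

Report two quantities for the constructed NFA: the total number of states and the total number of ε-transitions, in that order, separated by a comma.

8, 6

Building bottom-up:
Each of the 3 symbol leaves contributes 2 states and 0 ε-transitions.
  r ∪ p ∪ q — 8 states, 6 ε-transitions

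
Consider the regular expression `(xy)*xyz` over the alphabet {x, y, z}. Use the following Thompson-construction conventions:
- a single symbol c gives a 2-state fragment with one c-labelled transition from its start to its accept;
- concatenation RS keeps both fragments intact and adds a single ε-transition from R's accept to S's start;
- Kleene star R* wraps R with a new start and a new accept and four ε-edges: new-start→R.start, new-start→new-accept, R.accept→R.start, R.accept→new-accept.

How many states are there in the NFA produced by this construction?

12

Bottom-up over the parse tree:
Each of the 5 symbol leaves contributes a 2-state fragment.
  xy = 4 states
  (xy)* = 6 states
  (xy)*xyz = 12 states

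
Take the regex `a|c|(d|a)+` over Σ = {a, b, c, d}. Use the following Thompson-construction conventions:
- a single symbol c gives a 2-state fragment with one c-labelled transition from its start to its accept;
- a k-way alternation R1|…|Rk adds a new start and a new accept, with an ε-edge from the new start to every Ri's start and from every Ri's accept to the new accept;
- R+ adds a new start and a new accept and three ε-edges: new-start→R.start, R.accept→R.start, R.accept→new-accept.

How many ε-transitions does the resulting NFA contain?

13

Per subexpression:
Each of the 4 symbol leaves contributes 0 ε-transitions.
  d|a — 4 ε-transitions
  (d|a)+ — 7 ε-transitions
  a|c|(d|a)+ — 13 ε-transitions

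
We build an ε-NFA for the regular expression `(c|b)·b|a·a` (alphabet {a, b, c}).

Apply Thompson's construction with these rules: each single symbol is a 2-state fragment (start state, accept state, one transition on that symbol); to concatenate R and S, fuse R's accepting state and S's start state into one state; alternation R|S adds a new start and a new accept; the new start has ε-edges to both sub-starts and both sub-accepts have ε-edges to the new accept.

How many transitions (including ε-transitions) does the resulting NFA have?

Bottom-up over the parse tree:
Each of the 5 symbol leaves contributes 1 transition (1 symbol, 0 ε).
  c|b — 6 transitions (2 symbol, 4 ε)
  (c|b)·b — 7 transitions (3 symbol, 4 ε)
  a·a — 2 transitions (2 symbol, 0 ε)
  (c|b)·b|a·a — 13 transitions (5 symbol, 8 ε)

13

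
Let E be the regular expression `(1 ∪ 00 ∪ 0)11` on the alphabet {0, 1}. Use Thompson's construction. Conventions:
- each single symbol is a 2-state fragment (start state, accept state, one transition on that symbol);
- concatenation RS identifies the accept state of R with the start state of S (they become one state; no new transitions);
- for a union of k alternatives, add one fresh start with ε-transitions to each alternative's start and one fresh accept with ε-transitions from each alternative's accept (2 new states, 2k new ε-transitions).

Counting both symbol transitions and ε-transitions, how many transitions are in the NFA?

12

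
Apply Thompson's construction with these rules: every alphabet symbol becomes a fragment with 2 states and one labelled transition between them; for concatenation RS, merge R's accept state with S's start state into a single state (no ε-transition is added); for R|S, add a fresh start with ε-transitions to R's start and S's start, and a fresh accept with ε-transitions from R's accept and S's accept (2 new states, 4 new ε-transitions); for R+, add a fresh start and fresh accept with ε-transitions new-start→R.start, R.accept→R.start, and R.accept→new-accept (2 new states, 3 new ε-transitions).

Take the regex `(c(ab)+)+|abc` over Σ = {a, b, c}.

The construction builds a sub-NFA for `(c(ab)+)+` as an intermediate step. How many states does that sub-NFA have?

Fragment for `(c(ab)+)+`:
Each of the 3 symbol leaves contributes a 2-state fragment.
  ab → 3 states
  (ab)+ → 5 states
  c(ab)+ → 6 states
  (c(ab)+)+ → 8 states

8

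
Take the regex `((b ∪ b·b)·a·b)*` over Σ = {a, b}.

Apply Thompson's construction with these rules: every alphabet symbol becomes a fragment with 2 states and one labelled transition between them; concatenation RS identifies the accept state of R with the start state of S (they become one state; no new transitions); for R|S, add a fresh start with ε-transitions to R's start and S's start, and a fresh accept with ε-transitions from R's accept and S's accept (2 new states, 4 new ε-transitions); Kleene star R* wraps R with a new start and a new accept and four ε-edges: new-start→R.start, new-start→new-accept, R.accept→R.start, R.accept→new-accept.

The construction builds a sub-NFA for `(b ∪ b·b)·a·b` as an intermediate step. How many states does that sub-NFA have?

9

Fragment for `(b ∪ b·b)·a·b`:
Each of the 5 symbol leaves contributes a 2-state fragment.
  b·b : 3 states
  b ∪ b·b : 7 states
  (b ∪ b·b)·a·b : 9 states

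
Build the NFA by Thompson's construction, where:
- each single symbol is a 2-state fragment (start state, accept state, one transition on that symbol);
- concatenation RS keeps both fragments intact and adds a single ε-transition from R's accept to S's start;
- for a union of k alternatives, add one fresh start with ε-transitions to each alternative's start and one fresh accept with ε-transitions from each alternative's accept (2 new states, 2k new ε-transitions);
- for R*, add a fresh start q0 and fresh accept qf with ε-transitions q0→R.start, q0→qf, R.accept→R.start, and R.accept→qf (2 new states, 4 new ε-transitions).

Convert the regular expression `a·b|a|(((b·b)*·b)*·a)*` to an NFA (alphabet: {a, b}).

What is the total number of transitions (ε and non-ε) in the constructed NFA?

Per subexpression:
Each of the 7 symbol leaves contributes 1 transition (1 symbol, 0 ε).
  a·b = 3 transitions (2 symbol, 1 ε)
  b·b = 3 transitions (2 symbol, 1 ε)
  (b·b)* = 7 transitions (2 symbol, 5 ε)
  (b·b)*·b = 9 transitions (3 symbol, 6 ε)
  ((b·b)*·b)* = 13 transitions (3 symbol, 10 ε)
  ((b·b)*·b)*·a = 15 transitions (4 symbol, 11 ε)
  (((b·b)*·b)*·a)* = 19 transitions (4 symbol, 15 ε)
  a·b|a|(((b·b)*·b)*·a)* = 29 transitions (7 symbol, 22 ε)

29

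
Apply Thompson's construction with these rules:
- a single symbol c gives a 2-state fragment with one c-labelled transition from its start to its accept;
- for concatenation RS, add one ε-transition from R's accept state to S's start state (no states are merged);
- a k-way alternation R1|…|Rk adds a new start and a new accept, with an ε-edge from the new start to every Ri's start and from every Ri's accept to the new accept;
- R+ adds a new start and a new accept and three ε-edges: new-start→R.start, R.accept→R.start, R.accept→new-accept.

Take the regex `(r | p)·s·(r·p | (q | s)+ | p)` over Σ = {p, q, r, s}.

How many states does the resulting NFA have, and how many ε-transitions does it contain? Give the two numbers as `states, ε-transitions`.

24, 20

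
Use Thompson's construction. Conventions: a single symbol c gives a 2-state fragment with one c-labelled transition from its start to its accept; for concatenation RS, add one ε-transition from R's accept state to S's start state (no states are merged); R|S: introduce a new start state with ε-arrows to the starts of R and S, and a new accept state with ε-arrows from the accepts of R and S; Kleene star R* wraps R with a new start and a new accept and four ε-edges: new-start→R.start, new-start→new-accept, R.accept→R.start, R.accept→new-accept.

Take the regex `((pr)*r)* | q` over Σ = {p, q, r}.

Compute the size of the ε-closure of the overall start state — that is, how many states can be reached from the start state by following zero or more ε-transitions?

Work bottom-up. For each fragment F, track |ε-closure(F.start)| and whether F's accept lies in that closure (i.e. whether F accepts ε). A single-symbol fragment has closure size 1 and does not accept ε.
  pr : C equals the left operand's closure size = 1 (its accept is not ε-reachable, so the closure stops there)
  (pr)* : new start has ε-edges to the inner start and to the new accept, so C = 2 + 1 = 3
  (pr)*r : C = 3 + 1 = 4 (closure spills across the concat boundary because the left factor accepts ε)
  ((pr)*r)* : the star's fresh start ε-reaches both the body's start and the fresh accept: C = 2 + 4 = 6
  ((pr)*r)* | q : C = 1 (new start) + (6 + 1) + 1 (new accept, since some branch ε-reaches its own accept) = 9

9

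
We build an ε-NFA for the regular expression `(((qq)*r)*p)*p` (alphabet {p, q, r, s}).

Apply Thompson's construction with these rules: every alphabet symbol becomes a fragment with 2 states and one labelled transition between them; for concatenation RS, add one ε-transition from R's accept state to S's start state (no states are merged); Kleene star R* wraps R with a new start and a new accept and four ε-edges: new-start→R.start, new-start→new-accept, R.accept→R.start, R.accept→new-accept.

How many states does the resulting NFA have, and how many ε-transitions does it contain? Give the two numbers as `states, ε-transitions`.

Building bottom-up:
Each of the 5 symbol leaves contributes 2 states and 0 ε-transitions.
  qq → 4 states, 1 ε-transition
  (qq)* → 6 states, 5 ε-transitions
  (qq)*r → 8 states, 6 ε-transitions
  ((qq)*r)* → 10 states, 10 ε-transitions
  ((qq)*r)*p → 12 states, 11 ε-transitions
  (((qq)*r)*p)* → 14 states, 15 ε-transitions
  (((qq)*r)*p)*p → 16 states, 16 ε-transitions

16, 16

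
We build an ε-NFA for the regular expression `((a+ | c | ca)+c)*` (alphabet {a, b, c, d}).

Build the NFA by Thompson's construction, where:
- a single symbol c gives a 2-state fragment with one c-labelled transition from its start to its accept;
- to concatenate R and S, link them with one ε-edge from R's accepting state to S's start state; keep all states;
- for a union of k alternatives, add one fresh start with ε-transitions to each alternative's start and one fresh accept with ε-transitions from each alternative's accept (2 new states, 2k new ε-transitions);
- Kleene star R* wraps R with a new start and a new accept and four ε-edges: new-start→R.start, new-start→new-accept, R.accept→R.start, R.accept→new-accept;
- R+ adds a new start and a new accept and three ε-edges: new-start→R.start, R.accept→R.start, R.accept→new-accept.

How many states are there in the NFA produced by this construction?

18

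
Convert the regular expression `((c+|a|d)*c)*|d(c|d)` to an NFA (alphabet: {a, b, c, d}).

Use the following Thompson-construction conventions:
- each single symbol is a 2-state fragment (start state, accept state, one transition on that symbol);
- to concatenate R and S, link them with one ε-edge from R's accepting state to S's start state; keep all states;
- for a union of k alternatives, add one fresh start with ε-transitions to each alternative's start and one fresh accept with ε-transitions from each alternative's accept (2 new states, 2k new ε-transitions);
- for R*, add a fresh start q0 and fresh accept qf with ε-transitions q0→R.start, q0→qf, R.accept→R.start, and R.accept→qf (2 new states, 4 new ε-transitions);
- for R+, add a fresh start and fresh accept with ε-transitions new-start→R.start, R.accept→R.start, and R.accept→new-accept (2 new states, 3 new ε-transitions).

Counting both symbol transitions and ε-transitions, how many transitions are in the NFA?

34

Bottom-up over the parse tree:
Each of the 7 symbol leaves contributes 1 transition (1 symbol, 0 ε).
  c+ → 4 transitions (1 symbol, 3 ε)
  c+|a|d → 12 transitions (3 symbol, 9 ε)
  (c+|a|d)* → 16 transitions (3 symbol, 13 ε)
  (c+|a|d)*c → 18 transitions (4 symbol, 14 ε)
  ((c+|a|d)*c)* → 22 transitions (4 symbol, 18 ε)
  c|d → 6 transitions (2 symbol, 4 ε)
  d(c|d) → 8 transitions (3 symbol, 5 ε)
  ((c+|a|d)*c)*|d(c|d) → 34 transitions (7 symbol, 27 ε)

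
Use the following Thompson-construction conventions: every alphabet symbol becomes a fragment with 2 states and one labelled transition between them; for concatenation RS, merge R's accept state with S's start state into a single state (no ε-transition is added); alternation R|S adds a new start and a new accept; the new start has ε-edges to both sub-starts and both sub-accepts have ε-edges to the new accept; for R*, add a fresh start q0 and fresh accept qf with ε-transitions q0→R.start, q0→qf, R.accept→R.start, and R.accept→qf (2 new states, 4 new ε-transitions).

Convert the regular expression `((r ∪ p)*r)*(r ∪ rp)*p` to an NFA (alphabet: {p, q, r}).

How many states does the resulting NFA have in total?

Recursing over subexpressions:
Each of the 7 symbol leaves contributes a 2-state fragment.
  r ∪ p = 6 states
  (r ∪ p)* = 8 states
  (r ∪ p)*r = 9 states
  ((r ∪ p)*r)* = 11 states
  rp = 3 states
  r ∪ rp = 7 states
  (r ∪ rp)* = 9 states
  ((r ∪ p)*r)*(r ∪ rp)*p = 20 states

20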